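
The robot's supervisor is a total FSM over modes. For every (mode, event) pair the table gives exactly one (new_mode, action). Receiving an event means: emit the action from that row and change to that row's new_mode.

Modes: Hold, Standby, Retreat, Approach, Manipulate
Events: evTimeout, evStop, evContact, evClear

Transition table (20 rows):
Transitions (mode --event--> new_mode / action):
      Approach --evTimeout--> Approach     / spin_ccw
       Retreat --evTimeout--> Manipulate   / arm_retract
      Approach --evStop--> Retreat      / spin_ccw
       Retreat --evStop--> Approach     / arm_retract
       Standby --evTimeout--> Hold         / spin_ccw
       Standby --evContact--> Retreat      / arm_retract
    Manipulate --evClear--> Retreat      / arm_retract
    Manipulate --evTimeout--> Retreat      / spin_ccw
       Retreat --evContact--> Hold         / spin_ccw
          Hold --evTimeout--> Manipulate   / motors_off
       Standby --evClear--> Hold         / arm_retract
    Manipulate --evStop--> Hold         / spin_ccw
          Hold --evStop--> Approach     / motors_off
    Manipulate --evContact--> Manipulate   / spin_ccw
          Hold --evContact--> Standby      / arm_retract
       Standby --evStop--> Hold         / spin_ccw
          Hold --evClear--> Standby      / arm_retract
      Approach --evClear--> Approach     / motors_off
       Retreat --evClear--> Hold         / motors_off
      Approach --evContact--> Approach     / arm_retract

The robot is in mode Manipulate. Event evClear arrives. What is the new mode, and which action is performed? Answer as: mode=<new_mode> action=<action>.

current mode = Manipulate; filter table to that mode:
  (Manipulate, evClear) → (Retreat, arm_retract)  ← event matches
  (Manipulate, evTimeout) → (Retreat, spin_ccw)
  (Manipulate, evStop) → (Hold, spin_ccw)
  (Manipulate, evContact) → (Manipulate, spin_ccw)
event = evClear selects (Retreat, arm_retract)

mode=Retreat action=arm_retract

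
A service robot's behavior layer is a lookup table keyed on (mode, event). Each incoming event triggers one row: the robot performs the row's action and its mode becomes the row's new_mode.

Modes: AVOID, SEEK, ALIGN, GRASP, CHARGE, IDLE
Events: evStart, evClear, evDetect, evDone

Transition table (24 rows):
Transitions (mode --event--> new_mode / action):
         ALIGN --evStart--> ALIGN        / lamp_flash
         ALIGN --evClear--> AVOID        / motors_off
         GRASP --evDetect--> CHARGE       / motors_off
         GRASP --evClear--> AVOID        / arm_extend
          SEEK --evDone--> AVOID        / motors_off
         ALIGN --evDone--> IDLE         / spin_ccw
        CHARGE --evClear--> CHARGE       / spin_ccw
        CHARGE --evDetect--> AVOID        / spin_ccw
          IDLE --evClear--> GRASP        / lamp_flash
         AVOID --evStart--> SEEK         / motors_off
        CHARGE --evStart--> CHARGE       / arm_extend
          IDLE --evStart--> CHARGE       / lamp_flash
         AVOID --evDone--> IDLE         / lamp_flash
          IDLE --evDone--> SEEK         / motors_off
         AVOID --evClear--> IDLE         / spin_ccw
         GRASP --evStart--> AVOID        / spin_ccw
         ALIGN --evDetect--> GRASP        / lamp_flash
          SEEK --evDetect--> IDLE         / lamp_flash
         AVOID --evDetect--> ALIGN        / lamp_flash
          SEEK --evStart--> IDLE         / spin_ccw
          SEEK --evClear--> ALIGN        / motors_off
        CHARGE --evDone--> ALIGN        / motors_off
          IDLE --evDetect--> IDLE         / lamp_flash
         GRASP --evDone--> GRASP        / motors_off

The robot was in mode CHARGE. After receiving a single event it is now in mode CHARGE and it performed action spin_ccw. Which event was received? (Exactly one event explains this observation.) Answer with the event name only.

evClear

try evStart: (CHARGE, evStart) → (CHARGE, arm_extend)
try evClear: (CHARGE, evClear) → (CHARGE, spin_ccw)  ← matches
try evDetect: (CHARGE, evDetect) → (AVOID, spin_ccw)
try evDone: (CHARGE, evDone) → (ALIGN, motors_off)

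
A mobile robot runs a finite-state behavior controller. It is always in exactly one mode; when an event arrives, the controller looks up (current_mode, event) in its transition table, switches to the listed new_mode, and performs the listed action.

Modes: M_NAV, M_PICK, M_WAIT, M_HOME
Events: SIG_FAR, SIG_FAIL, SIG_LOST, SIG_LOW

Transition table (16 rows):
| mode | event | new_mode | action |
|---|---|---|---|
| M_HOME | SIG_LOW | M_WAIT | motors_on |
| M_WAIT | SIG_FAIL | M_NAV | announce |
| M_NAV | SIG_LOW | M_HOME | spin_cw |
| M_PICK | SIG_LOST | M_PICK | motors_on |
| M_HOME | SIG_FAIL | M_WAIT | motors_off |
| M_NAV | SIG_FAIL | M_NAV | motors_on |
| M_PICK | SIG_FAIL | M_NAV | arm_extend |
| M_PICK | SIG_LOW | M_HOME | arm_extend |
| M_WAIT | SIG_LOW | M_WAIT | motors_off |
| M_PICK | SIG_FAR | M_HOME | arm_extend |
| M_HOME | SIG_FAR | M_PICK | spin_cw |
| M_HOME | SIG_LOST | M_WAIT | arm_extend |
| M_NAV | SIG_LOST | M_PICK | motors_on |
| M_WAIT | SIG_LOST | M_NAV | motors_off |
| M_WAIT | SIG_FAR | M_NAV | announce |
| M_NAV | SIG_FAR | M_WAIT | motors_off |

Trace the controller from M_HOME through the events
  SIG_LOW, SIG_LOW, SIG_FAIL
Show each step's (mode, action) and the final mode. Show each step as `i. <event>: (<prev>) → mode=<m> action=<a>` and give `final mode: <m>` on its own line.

1. SIG_LOW: (M_HOME) → mode=M_WAIT action=motors_on
2. SIG_LOW: (M_WAIT) → mode=M_WAIT action=motors_off
3. SIG_FAIL: (M_WAIT) → mode=M_NAV action=announce

final mode: M_NAV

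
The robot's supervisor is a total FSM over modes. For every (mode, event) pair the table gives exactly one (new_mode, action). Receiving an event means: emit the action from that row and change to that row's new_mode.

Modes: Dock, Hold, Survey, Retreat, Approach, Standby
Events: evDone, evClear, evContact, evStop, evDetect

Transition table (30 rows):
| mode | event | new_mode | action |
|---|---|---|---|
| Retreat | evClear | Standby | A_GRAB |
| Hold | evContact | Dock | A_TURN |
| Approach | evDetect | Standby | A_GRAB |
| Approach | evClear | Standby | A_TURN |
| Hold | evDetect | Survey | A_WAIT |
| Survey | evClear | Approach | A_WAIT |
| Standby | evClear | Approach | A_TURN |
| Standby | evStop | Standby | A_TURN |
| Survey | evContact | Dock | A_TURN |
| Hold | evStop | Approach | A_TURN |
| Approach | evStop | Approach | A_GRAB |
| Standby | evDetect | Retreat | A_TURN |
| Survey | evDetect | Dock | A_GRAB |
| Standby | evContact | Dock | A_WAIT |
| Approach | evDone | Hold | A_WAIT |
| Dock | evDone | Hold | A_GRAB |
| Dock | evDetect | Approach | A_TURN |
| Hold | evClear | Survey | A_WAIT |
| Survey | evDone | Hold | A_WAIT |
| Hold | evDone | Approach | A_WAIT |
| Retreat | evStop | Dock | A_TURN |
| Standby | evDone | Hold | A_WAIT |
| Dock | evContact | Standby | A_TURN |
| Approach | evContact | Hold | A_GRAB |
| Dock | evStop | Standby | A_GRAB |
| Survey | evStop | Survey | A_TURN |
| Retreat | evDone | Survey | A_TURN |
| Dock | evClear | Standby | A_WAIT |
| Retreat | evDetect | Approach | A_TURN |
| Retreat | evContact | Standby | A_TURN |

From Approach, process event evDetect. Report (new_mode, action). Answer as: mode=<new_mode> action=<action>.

current mode = Approach; filter table to that mode:
  (Approach, evDetect) → (Standby, A_GRAB)  ← event matches
  (Approach, evClear) → (Standby, A_TURN)
  (Approach, evStop) → (Approach, A_GRAB)
  (Approach, evDone) → (Hold, A_WAIT)
  (Approach, evContact) → (Hold, A_GRAB)
event = evDetect selects (Standby, A_GRAB)

mode=Standby action=A_GRAB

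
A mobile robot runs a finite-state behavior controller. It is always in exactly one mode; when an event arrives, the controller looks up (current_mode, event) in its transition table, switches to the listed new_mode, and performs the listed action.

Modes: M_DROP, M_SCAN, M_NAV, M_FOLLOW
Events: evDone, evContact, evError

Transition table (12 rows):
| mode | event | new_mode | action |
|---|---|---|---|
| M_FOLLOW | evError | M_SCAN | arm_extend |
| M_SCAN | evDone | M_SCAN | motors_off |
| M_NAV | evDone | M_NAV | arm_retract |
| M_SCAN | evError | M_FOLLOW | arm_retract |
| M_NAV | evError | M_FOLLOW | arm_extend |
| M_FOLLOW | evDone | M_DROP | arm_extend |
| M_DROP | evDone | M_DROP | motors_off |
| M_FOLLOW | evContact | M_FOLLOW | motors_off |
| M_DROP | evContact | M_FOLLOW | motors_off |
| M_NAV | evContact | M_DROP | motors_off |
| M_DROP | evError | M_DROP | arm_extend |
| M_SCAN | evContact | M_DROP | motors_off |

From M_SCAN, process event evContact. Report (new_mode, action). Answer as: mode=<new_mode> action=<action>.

mode=M_DROP action=motors_off

current mode = M_SCAN; filter table to that mode:
  (M_SCAN, evDone) → (M_SCAN, motors_off)
  (M_SCAN, evError) → (M_FOLLOW, arm_retract)
  (M_SCAN, evContact) → (M_DROP, motors_off)  ← event matches
event = evContact selects (M_DROP, motors_off)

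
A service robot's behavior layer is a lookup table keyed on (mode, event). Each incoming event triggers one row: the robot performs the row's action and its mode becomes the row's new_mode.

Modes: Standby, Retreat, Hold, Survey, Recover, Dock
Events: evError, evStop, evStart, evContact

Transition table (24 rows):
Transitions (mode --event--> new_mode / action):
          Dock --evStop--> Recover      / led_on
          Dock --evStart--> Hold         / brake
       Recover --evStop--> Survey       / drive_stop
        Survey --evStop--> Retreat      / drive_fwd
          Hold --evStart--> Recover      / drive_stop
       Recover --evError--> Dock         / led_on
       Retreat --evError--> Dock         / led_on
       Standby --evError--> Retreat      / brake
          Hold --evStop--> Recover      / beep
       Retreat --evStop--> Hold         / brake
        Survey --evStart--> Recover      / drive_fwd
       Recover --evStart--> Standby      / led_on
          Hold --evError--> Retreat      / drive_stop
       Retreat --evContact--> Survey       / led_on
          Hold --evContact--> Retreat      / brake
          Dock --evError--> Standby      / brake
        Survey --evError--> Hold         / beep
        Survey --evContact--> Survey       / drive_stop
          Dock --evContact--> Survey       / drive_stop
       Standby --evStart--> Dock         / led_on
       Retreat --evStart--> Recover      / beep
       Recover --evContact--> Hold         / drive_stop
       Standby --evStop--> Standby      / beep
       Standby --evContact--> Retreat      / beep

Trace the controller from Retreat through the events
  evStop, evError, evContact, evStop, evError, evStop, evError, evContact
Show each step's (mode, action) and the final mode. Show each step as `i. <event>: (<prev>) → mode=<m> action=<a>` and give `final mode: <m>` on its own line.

1. evStop: (Retreat) → mode=Hold action=brake
2. evError: (Hold) → mode=Retreat action=drive_stop
3. evContact: (Retreat) → mode=Survey action=led_on
4. evStop: (Survey) → mode=Retreat action=drive_fwd
5. evError: (Retreat) → mode=Dock action=led_on
6. evStop: (Dock) → mode=Recover action=led_on
7. evError: (Recover) → mode=Dock action=led_on
8. evContact: (Dock) → mode=Survey action=drive_stop

final mode: Survey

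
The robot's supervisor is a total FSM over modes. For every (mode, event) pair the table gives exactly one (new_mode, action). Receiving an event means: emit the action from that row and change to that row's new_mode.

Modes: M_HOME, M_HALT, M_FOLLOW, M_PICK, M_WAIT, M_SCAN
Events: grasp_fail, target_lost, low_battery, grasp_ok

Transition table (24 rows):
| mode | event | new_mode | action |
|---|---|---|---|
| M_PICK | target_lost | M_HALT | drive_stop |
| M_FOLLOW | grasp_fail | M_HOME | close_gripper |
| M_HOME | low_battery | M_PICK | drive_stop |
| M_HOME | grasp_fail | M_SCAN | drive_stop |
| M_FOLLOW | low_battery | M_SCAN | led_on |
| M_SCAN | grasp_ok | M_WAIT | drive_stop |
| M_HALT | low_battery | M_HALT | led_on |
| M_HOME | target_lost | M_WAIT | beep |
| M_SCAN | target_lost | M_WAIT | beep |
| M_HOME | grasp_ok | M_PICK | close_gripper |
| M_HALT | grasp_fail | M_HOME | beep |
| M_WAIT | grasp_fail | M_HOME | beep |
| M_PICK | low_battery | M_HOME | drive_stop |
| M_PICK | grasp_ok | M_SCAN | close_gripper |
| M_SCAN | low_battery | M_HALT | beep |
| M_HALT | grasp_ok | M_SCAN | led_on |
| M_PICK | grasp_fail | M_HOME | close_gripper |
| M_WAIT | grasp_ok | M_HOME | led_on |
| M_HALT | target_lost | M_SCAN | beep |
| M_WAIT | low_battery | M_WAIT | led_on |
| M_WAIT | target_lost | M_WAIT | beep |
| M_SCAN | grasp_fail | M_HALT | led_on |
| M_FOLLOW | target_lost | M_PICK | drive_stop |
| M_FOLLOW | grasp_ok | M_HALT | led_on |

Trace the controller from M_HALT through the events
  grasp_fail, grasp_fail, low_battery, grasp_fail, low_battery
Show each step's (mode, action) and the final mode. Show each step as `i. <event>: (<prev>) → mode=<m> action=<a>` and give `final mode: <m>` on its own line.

1. grasp_fail: (M_HALT) → mode=M_HOME action=beep
2. grasp_fail: (M_HOME) → mode=M_SCAN action=drive_stop
3. low_battery: (M_SCAN) → mode=M_HALT action=beep
4. grasp_fail: (M_HALT) → mode=M_HOME action=beep
5. low_battery: (M_HOME) → mode=M_PICK action=drive_stop

final mode: M_PICK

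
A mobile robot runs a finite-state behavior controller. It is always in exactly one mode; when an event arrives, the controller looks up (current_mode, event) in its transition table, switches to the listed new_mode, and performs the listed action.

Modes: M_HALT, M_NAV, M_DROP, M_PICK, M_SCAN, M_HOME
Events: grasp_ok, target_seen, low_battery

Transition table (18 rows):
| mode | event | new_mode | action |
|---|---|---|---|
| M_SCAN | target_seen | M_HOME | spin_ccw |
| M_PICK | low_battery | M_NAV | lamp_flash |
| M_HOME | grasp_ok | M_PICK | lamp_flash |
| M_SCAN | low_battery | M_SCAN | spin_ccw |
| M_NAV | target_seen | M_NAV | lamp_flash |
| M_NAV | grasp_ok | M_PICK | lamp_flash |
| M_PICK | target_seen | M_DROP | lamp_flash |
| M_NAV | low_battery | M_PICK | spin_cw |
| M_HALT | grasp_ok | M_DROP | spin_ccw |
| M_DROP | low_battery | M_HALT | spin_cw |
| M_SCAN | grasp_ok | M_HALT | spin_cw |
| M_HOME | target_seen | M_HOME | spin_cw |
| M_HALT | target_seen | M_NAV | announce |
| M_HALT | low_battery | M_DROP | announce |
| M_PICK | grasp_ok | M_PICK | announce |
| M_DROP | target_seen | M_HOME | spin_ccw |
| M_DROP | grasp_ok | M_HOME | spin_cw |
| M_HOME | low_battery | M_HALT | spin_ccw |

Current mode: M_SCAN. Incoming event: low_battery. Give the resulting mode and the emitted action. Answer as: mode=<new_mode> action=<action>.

mode=M_SCAN action=spin_ccw

current mode = M_SCAN; filter table to that mode:
  (M_SCAN, target_seen) → (M_HOME, spin_ccw)
  (M_SCAN, low_battery) → (M_SCAN, spin_ccw)  ← event matches
  (M_SCAN, grasp_ok) → (M_HALT, spin_cw)
event = low_battery selects (M_SCAN, spin_ccw)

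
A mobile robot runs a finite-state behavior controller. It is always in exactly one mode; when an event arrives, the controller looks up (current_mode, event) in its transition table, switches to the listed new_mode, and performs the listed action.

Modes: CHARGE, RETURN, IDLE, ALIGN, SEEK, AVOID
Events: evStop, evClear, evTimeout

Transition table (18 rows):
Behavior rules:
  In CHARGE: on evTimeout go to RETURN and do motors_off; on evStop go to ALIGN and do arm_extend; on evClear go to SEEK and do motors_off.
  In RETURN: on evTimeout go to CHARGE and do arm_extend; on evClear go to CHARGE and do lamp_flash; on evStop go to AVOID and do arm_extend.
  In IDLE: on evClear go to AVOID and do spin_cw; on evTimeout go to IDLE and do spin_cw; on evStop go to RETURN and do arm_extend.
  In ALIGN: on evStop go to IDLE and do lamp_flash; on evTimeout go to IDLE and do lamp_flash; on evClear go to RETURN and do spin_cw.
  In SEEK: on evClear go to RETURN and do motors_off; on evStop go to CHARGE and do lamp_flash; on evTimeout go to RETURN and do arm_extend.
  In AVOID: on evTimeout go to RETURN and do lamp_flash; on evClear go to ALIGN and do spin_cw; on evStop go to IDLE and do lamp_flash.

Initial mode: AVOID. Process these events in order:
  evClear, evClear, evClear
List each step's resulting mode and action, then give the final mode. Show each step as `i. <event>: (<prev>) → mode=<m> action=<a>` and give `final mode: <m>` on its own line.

1. evClear: (AVOID) → mode=ALIGN action=spin_cw
2. evClear: (ALIGN) → mode=RETURN action=spin_cw
3. evClear: (RETURN) → mode=CHARGE action=lamp_flash

final mode: CHARGE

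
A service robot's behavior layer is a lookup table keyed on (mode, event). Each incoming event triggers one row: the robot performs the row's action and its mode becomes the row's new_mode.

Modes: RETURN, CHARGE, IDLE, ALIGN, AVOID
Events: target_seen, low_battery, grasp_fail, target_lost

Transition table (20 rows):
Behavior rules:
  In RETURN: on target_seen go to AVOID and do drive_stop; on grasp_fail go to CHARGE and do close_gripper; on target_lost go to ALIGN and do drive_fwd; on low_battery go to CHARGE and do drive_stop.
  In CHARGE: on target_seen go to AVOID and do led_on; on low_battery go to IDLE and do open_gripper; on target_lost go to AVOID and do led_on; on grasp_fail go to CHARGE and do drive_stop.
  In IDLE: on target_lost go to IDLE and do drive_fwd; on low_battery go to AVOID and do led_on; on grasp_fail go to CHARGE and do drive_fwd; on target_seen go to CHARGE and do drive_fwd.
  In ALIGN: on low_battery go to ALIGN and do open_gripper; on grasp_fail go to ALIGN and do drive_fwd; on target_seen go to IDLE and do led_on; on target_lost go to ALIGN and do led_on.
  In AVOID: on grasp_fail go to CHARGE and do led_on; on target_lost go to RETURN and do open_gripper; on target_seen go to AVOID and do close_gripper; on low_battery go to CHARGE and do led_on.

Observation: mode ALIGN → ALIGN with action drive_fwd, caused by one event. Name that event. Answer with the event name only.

grasp_fail

try target_seen: (ALIGN, target_seen) → (IDLE, led_on)
try low_battery: (ALIGN, low_battery) → (ALIGN, open_gripper)
try grasp_fail: (ALIGN, grasp_fail) → (ALIGN, drive_fwd)  ← matches
try target_lost: (ALIGN, target_lost) → (ALIGN, led_on)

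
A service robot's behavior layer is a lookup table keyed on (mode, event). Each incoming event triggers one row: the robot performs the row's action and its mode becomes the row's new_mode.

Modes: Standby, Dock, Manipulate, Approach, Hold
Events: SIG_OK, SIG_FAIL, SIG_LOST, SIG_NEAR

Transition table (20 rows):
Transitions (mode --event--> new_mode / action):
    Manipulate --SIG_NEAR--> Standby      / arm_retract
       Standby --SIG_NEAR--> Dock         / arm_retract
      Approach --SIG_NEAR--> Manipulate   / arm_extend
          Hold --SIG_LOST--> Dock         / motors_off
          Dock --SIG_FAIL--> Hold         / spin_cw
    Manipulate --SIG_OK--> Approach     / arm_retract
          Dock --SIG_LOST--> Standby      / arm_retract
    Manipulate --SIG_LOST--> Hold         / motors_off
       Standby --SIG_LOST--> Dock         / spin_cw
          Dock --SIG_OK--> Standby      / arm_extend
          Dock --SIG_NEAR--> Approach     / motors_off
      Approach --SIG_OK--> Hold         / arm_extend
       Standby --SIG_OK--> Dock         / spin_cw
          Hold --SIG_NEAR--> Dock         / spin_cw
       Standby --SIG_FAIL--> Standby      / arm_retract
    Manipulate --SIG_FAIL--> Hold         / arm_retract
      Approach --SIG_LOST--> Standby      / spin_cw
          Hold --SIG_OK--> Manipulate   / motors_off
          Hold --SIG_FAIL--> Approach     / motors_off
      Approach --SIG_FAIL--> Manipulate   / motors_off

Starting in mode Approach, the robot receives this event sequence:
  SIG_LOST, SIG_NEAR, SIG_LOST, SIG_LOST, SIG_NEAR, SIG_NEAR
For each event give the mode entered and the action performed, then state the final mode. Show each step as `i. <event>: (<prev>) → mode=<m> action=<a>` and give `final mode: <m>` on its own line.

final mode: Manipulate

1. SIG_LOST: (Approach) → mode=Standby action=spin_cw
2. SIG_NEAR: (Standby) → mode=Dock action=arm_retract
3. SIG_LOST: (Dock) → mode=Standby action=arm_retract
4. SIG_LOST: (Standby) → mode=Dock action=spin_cw
5. SIG_NEAR: (Dock) → mode=Approach action=motors_off
6. SIG_NEAR: (Approach) → mode=Manipulate action=arm_extend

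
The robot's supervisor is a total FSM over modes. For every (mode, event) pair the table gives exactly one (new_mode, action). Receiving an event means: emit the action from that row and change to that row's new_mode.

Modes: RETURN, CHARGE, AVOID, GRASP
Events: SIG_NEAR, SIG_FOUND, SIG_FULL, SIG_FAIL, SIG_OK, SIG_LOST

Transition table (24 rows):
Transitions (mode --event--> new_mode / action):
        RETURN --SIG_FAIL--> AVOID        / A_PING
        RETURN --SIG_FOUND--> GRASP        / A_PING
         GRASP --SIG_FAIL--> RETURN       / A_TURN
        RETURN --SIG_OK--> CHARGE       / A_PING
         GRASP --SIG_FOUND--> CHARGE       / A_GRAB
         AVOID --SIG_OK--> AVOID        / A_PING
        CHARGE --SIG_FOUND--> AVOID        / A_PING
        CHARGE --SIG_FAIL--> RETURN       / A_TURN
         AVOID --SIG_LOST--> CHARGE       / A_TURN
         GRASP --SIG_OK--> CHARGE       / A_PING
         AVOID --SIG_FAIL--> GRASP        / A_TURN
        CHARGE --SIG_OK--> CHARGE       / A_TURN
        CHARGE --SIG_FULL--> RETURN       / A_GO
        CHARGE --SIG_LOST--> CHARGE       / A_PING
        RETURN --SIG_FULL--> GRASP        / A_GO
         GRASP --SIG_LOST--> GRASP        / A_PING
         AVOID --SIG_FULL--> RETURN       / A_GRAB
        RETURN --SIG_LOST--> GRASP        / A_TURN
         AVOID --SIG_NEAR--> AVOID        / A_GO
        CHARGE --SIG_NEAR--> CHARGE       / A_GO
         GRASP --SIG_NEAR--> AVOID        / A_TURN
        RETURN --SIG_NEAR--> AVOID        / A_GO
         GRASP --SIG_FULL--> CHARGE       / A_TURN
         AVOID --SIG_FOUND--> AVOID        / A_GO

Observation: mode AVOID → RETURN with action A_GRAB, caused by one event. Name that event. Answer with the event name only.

SIG_FULL

try SIG_NEAR: (AVOID, SIG_NEAR) → (AVOID, A_GO)
try SIG_FOUND: (AVOID, SIG_FOUND) → (AVOID, A_GO)
try SIG_FULL: (AVOID, SIG_FULL) → (RETURN, A_GRAB)  ← matches
try SIG_FAIL: (AVOID, SIG_FAIL) → (GRASP, A_TURN)
try SIG_OK: (AVOID, SIG_OK) → (AVOID, A_PING)
try SIG_LOST: (AVOID, SIG_LOST) → (CHARGE, A_TURN)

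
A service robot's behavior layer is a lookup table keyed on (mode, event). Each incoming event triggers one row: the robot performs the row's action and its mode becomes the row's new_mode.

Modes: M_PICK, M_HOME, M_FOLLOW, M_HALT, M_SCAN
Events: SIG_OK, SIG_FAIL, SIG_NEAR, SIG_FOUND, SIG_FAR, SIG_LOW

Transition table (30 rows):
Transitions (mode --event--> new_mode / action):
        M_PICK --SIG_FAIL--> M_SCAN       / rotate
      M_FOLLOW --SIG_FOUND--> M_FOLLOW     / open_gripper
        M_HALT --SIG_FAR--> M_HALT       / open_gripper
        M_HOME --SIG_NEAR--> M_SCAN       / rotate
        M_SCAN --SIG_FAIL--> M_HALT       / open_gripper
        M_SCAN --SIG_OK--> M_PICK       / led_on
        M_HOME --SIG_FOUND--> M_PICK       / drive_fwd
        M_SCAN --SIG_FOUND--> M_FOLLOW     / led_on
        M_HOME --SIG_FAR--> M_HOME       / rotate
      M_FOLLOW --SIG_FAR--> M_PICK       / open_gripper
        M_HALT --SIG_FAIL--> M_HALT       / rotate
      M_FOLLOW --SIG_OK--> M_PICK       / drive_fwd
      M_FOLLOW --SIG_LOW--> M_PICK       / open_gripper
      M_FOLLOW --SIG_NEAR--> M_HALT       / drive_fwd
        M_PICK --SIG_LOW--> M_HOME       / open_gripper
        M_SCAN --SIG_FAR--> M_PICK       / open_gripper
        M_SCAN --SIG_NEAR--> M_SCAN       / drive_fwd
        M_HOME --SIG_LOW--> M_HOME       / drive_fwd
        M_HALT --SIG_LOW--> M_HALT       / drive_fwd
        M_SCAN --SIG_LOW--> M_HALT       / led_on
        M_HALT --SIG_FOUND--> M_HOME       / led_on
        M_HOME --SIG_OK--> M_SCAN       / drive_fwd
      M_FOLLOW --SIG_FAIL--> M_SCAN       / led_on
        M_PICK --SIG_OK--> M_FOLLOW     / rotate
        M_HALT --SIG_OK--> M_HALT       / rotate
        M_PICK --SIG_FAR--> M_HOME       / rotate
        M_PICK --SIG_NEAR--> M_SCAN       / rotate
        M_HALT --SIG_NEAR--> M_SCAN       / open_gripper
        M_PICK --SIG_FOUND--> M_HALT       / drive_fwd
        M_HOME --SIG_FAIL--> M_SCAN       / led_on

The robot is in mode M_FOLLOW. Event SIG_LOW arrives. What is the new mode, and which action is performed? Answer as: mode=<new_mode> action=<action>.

mode=M_PICK action=open_gripper

current mode = M_FOLLOW; filter table to that mode:
  (M_FOLLOW, SIG_FOUND) → (M_FOLLOW, open_gripper)
  (M_FOLLOW, SIG_FAR) → (M_PICK, open_gripper)
  (M_FOLLOW, SIG_OK) → (M_PICK, drive_fwd)
  (M_FOLLOW, SIG_LOW) → (M_PICK, open_gripper)  ← event matches
  (M_FOLLOW, SIG_NEAR) → (M_HALT, drive_fwd)
  (M_FOLLOW, SIG_FAIL) → (M_SCAN, led_on)
event = SIG_LOW selects (M_PICK, open_gripper)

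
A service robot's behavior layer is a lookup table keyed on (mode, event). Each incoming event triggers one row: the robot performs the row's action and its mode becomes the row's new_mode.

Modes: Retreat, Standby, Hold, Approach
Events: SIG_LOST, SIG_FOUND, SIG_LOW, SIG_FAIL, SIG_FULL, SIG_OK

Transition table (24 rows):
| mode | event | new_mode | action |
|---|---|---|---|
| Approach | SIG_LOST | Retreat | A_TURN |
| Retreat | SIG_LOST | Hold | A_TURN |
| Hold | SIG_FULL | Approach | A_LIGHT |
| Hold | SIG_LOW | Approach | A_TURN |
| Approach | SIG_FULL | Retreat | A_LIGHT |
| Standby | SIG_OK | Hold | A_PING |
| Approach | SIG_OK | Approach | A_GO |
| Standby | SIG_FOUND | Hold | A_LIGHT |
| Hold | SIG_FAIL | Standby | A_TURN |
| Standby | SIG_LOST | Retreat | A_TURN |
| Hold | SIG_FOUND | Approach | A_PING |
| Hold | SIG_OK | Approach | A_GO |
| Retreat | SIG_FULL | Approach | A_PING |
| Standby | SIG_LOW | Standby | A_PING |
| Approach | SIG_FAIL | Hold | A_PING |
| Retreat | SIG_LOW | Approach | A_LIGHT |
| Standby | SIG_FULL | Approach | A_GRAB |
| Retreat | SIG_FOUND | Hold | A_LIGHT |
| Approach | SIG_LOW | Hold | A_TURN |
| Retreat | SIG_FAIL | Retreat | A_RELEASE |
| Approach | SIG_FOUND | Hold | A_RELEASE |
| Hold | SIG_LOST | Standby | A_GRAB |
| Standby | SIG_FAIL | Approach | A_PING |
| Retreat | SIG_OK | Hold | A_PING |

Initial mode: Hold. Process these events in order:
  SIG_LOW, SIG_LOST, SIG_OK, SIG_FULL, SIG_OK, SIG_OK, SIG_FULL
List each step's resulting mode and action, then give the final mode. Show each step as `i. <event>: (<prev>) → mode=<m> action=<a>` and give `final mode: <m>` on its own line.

1. SIG_LOW: (Hold) → mode=Approach action=A_TURN
2. SIG_LOST: (Approach) → mode=Retreat action=A_TURN
3. SIG_OK: (Retreat) → mode=Hold action=A_PING
4. SIG_FULL: (Hold) → mode=Approach action=A_LIGHT
5. SIG_OK: (Approach) → mode=Approach action=A_GO
6. SIG_OK: (Approach) → mode=Approach action=A_GO
7. SIG_FULL: (Approach) → mode=Retreat action=A_LIGHT

final mode: Retreat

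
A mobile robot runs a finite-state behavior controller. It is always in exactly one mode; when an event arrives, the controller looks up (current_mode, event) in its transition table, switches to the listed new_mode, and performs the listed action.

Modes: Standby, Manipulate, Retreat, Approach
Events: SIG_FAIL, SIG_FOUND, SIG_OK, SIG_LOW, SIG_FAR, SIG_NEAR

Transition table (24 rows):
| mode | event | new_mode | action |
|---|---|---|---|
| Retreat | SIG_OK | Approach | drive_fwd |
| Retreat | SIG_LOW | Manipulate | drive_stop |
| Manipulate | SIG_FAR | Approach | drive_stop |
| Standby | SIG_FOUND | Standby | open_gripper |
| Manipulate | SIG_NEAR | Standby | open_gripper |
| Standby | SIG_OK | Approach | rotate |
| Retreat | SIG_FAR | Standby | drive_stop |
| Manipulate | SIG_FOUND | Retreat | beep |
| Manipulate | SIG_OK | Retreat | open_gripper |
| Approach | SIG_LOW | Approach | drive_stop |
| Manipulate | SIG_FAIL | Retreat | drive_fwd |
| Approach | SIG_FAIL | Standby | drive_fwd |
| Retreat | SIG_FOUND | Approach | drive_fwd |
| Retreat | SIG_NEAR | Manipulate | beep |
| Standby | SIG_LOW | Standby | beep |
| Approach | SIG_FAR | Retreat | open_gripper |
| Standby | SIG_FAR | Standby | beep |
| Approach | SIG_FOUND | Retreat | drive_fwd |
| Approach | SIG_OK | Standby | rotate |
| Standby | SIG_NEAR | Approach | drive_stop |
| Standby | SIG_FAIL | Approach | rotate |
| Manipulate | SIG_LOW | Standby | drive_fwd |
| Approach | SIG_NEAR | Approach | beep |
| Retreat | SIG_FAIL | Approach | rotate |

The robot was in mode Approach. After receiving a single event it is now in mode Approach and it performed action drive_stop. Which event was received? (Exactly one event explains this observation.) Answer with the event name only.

try SIG_FAIL: (Approach, SIG_FAIL) → (Standby, drive_fwd)
try SIG_FOUND: (Approach, SIG_FOUND) → (Retreat, drive_fwd)
try SIG_OK: (Approach, SIG_OK) → (Standby, rotate)
try SIG_LOW: (Approach, SIG_LOW) → (Approach, drive_stop)  ← matches
try SIG_FAR: (Approach, SIG_FAR) → (Retreat, open_gripper)
try SIG_NEAR: (Approach, SIG_NEAR) → (Approach, beep)

SIG_LOW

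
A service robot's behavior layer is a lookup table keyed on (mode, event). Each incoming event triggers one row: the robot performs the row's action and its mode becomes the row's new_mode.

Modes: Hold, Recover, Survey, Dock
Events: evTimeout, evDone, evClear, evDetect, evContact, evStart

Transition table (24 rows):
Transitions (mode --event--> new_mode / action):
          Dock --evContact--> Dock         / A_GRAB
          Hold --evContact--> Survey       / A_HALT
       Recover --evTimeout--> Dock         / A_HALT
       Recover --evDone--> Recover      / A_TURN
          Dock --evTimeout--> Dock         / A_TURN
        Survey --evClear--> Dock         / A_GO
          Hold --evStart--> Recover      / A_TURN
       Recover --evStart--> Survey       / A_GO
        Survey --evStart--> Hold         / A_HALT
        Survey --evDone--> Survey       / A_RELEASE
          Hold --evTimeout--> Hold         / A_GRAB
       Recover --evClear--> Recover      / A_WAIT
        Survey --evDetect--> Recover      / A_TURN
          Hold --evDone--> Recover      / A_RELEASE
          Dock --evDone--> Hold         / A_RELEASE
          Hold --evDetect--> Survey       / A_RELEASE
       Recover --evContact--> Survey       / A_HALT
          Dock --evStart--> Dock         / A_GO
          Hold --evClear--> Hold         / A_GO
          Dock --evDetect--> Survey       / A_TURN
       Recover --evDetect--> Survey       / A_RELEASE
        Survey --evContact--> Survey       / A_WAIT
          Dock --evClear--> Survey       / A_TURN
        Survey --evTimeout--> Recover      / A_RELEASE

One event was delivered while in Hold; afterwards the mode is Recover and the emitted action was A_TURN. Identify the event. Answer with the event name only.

evStart

try evTimeout: (Hold, evTimeout) → (Hold, A_GRAB)
try evDone: (Hold, evDone) → (Recover, A_RELEASE)
try evClear: (Hold, evClear) → (Hold, A_GO)
try evDetect: (Hold, evDetect) → (Survey, A_RELEASE)
try evContact: (Hold, evContact) → (Survey, A_HALT)
try evStart: (Hold, evStart) → (Recover, A_TURN)  ← matches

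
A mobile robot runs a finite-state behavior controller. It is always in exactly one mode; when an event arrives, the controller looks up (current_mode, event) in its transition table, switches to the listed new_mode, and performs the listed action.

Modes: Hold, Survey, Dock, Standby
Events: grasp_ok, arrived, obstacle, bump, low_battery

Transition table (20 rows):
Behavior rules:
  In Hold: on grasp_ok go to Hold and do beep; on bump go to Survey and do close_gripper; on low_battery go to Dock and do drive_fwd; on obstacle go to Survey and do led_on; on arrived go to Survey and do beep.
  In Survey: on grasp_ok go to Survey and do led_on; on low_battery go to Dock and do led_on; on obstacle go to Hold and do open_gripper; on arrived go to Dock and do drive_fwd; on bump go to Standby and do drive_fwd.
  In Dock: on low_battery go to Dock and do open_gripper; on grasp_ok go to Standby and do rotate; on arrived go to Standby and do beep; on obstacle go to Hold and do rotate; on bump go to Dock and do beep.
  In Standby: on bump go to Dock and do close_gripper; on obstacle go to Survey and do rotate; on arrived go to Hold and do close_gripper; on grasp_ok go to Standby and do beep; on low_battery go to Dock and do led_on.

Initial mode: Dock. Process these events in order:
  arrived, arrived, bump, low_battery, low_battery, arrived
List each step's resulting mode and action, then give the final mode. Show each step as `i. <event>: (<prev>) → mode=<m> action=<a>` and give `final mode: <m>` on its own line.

1. arrived: (Dock) → mode=Standby action=beep
2. arrived: (Standby) → mode=Hold action=close_gripper
3. bump: (Hold) → mode=Survey action=close_gripper
4. low_battery: (Survey) → mode=Dock action=led_on
5. low_battery: (Dock) → mode=Dock action=open_gripper
6. arrived: (Dock) → mode=Standby action=beep

final mode: Standby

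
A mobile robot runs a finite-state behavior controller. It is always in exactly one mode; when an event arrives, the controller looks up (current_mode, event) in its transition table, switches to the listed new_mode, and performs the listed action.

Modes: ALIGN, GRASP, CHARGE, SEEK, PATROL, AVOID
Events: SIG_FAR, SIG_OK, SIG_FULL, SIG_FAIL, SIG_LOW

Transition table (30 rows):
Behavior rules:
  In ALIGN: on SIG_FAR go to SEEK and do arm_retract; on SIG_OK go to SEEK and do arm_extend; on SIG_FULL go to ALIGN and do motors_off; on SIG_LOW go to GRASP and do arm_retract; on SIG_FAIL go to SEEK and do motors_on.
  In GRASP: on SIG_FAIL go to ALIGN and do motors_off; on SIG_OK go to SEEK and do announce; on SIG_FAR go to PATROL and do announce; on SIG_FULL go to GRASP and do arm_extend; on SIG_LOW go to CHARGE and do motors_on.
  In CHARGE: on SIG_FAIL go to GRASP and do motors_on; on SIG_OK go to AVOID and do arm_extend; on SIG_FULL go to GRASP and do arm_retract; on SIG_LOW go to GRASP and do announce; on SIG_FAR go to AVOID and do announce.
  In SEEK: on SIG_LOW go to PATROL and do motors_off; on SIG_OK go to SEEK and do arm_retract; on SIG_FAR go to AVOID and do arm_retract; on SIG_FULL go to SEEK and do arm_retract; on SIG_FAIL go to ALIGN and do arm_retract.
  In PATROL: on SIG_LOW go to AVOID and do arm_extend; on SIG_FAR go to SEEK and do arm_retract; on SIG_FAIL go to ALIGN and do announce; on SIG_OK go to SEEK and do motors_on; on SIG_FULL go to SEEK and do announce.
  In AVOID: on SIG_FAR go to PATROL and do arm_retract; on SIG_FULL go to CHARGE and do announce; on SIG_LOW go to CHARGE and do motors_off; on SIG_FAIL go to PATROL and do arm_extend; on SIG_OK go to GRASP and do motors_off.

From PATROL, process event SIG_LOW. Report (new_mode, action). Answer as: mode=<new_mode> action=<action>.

mode=AVOID action=arm_extend

current mode = PATROL; filter table to that mode:
  (PATROL, SIG_LOW) → (AVOID, arm_extend)  ← event matches
  (PATROL, SIG_FAR) → (SEEK, arm_retract)
  (PATROL, SIG_FAIL) → (ALIGN, announce)
  (PATROL, SIG_OK) → (SEEK, motors_on)
  (PATROL, SIG_FULL) → (SEEK, announce)
event = SIG_LOW selects (AVOID, arm_extend)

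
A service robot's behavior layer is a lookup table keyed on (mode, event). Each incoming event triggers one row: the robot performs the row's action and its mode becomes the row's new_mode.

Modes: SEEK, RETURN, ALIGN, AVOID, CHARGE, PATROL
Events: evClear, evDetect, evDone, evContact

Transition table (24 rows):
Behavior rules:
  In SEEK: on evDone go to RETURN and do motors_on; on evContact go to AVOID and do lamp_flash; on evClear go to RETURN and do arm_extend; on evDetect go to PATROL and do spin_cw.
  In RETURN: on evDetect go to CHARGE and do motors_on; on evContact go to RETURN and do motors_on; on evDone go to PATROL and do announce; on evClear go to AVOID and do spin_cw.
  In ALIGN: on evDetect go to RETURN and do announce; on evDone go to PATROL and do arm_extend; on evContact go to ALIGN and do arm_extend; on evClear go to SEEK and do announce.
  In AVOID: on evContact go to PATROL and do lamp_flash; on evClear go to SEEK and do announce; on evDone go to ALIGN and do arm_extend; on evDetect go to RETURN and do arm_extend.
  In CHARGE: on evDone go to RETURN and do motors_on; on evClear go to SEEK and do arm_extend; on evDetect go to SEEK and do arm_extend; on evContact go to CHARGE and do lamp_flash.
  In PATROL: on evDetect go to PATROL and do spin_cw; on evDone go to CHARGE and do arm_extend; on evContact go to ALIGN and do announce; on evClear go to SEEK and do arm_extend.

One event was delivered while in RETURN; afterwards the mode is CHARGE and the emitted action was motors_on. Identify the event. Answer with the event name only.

try evClear: (RETURN, evClear) → (AVOID, spin_cw)
try evDetect: (RETURN, evDetect) → (CHARGE, motors_on)  ← matches
try evDone: (RETURN, evDone) → (PATROL, announce)
try evContact: (RETURN, evContact) → (RETURN, motors_on)

evDetect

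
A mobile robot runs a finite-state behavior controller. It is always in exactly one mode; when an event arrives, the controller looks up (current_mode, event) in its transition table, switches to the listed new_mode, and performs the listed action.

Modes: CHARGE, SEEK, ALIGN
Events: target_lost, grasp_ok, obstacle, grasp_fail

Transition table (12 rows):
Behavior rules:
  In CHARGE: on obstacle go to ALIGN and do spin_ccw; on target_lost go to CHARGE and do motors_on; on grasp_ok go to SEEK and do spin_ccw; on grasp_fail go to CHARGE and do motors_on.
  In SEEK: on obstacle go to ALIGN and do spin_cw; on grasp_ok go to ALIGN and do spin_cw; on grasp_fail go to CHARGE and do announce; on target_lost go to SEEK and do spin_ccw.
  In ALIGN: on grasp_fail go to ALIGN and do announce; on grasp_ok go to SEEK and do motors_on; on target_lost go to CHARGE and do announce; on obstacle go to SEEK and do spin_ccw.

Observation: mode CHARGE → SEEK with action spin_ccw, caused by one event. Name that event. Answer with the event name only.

grasp_ok

try target_lost: (CHARGE, target_lost) → (CHARGE, motors_on)
try grasp_ok: (CHARGE, grasp_ok) → (SEEK, spin_ccw)  ← matches
try obstacle: (CHARGE, obstacle) → (ALIGN, spin_ccw)
try grasp_fail: (CHARGE, grasp_fail) → (CHARGE, motors_on)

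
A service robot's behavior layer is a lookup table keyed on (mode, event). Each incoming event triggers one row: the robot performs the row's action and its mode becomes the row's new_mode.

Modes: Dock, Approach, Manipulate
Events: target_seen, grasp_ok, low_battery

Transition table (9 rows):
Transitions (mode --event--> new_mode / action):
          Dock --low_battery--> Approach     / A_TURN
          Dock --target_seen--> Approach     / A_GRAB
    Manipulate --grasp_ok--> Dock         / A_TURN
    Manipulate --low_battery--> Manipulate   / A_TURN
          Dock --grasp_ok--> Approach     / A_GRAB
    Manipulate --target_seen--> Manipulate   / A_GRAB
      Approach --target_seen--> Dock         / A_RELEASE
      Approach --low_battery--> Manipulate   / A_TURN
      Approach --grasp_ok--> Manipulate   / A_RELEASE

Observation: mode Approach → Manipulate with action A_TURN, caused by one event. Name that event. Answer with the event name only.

try target_seen: (Approach, target_seen) → (Dock, A_RELEASE)
try grasp_ok: (Approach, grasp_ok) → (Manipulate, A_RELEASE)
try low_battery: (Approach, low_battery) → (Manipulate, A_TURN)  ← matches

low_battery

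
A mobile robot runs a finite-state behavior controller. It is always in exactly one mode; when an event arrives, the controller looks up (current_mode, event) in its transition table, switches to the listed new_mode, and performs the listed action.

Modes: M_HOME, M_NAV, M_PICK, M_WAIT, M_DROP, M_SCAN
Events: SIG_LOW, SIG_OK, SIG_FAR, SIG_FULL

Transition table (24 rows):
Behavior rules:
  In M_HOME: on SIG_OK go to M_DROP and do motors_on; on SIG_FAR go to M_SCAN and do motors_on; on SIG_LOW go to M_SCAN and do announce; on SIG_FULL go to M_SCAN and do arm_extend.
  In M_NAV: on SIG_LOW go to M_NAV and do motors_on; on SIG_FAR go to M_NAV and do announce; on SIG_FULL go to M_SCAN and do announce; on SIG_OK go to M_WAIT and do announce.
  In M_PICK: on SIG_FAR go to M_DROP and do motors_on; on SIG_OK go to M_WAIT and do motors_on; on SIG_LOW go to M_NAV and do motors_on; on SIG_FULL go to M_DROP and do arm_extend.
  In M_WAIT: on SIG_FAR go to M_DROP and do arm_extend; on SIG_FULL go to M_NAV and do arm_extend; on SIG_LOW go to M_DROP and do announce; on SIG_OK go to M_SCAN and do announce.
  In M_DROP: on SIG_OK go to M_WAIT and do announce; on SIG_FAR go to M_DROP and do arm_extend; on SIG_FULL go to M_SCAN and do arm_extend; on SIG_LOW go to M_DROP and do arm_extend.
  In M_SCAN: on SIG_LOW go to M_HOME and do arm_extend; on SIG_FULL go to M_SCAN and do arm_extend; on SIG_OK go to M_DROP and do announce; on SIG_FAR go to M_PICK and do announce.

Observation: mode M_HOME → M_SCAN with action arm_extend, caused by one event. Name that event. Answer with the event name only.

SIG_FULL

try SIG_LOW: (M_HOME, SIG_LOW) → (M_SCAN, announce)
try SIG_OK: (M_HOME, SIG_OK) → (M_DROP, motors_on)
try SIG_FAR: (M_HOME, SIG_FAR) → (M_SCAN, motors_on)
try SIG_FULL: (M_HOME, SIG_FULL) → (M_SCAN, arm_extend)  ← matches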